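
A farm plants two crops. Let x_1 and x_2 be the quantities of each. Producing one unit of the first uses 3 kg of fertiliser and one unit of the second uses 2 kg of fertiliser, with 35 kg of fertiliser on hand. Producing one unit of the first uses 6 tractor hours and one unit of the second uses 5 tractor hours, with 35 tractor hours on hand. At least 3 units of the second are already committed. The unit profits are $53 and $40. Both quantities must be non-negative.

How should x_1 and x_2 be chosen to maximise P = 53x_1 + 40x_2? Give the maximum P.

Feasible corners and P = 53x_1 + 40x_2:
  (0, 7) → P = 280
  (0, 3) → P = 120
  (10/3, 3) → P = 890/3

At the optimal vertex, 6x_1 + 5x_2 = 35 and x_2 = 3.
Solving simultaneously gives x_1 = 10/3, x_2 = 3.

x_1 = 10/3, x_2 = 3, maximum P = 890/3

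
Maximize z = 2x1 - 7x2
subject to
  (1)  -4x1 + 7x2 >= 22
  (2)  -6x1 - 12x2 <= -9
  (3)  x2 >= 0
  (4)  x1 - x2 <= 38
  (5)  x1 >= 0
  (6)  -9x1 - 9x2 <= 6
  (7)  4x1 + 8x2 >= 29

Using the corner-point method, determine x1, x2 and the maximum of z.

Corner points and z = 2x1 - 7x2:
  (96, 58) → z = -214
  (9/20, 17/5) → z = -229/10
  (0, 29/8) → z = -203/8
The feasible region is unbounded (it extends along (0, 1), (1, 1)), but z strictly decreases along every unbounded feasible direction, so there is no improving ray and the maximum is attained at a vertex.

The binding constraints are -4x1 + 7x2 = 22 and 4x1 + 8x2 = 29.
Solving simultaneously gives x1 = 9/20, x2 = 17/5.

x1 = 9/20, x2 = 17/5, maximum z = -229/10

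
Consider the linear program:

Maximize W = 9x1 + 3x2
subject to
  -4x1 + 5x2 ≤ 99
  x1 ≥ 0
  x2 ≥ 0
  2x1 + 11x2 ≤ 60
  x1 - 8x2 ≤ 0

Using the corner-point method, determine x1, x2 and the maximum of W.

Vertices and W = 9x1 + 3x2:
  (0, 0) → W = 0
  (0, 60/11) → W = 180/11
  (160/9, 20/9) → W = 500/3

x1 = 160/9, x2 = 20/9, maximum W = 500/3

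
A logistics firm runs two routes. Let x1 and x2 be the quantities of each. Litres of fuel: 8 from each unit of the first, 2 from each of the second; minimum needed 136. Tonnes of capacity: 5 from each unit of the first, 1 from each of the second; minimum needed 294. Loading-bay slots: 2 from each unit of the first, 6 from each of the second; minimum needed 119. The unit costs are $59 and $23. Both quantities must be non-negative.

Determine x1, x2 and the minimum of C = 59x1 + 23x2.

x1 = 235/4, x2 = 1/4, minimum C = 3472

The feasible region is unbounded (it extends along (0, 1), (1, 0)), but C strictly increases along every unbounded feasible direction, so there is no improving ray and the minimum is attained at a vertex.

The optimum lies where 5x1 + x2 = 294 and 2x1 + 6x2 = 119.
Solving simultaneously gives x1 = 235/4, x2 = 1/4.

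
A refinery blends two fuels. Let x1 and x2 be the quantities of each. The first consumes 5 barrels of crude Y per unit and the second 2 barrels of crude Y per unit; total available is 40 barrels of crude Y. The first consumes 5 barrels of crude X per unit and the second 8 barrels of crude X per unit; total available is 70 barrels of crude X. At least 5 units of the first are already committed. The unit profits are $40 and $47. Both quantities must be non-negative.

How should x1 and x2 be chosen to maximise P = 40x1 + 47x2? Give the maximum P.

x1 = 6, x2 = 5, maximum P = 475

Vertices and P = 40x1 + 47x2:
  (8, 0) → P = 320
  (5, 0) → P = 200
  (6, 5) → P = 475
  (5, 45/8) → P = 3715/8

The optimum lies where 5x1 + 2x2 = 40 and 5x1 + 8x2 = 70.
Solving simultaneously gives x1 = 6, x2 = 5.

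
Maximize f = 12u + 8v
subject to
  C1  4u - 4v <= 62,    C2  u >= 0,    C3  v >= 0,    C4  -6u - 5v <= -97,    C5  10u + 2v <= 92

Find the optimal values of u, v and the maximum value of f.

u = 0, v = 46, maximum f = 368

Extreme points and f = 12u + 8v:
  (0, 97/5) → f = 776/5
  (0, 46) → f = 368
  (7, 11) → f = 172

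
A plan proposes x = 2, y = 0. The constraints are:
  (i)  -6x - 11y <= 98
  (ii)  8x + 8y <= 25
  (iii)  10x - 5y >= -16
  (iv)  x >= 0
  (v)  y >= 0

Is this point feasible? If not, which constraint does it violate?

feasible

(i): -12 ≤ 98 ✓
(ii): 16 ≤ 25 ✓
(iii): 20 ≥ -16 ✓
(iv): 2 ≥ 0 ✓
(v): 0 ≥ 0 ✓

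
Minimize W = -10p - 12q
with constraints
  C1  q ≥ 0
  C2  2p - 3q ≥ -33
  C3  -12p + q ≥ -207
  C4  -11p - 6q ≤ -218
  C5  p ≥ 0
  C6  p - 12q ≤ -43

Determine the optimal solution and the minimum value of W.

The binding constraints are 2p - 3q = -33 and -12p + q = -207.
Solving simultaneously gives p = 327/17, q = 405/17.

p = 327/17, q = 405/17, minimum W = -8130/17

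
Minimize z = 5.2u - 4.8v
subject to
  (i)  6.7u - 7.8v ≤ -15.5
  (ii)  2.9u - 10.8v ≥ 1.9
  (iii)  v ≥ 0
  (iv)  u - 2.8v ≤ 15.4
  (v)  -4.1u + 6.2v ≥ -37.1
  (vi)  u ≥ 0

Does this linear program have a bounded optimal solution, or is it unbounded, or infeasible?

infeasible

The boundaries 6.7u - 7.8v = -15.5 and u = 0 meet at (0, 155/78), but that point violates 2.9u - 10.8v ≥ 1.9. Every candidate vertex is excluded by some other constraint, so the feasible region is empty.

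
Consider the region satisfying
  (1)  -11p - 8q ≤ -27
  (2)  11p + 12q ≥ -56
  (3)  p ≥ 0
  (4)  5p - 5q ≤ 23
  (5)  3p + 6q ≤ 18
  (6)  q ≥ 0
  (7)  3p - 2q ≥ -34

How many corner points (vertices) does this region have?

4

Of the 21 pairwise boundary intersections, those satisfying every inequality are:
  (3/7, 39/14)
  (27/11, 0)
  (76/15, 7/15)
  (23/5, 0)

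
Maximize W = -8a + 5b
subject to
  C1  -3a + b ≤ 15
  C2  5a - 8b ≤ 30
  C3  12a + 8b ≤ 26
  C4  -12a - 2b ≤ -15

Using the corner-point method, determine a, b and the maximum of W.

a = 17/18, b = 11/6, maximum W = 29/18

Corner points and W = -8a + 5b:
  (56/17, -115/68) → W = -2367/68
  (90/53, -285/106) → W = -2865/106
  (17/18, 11/6) → W = 29/18

The optimum lies where 12a + 8b = 26 and -12a - 2b = -15.
Solving simultaneously gives a = 17/18, b = 11/6.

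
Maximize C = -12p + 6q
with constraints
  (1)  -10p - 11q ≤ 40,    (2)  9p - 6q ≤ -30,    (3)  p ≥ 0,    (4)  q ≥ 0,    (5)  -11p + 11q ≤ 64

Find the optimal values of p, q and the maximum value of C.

p = 0, q = 64/11, maximum C = 384/11

Corner points and C = -12p + 6q:
  (0, 5) → C = 30
  (18/11, 82/11) → C = 276/11
  (0, 64/11) → C = 384/11

The binding constraints are p = 0 and -11p + 11q = 64.
Solving simultaneously gives p = 0, q = 64/11.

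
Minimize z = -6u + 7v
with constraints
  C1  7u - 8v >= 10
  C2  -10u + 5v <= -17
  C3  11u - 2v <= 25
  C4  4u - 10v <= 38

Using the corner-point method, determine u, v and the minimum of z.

Feasible corners and z = -6u + 7v:
  (86/45, 19/45) → z = -383/45
  (90/37, 65/74) → z = -625/74
  (-1/4, -39/10) → z = -129/5
  (29/17, -53/17) → z = -545/17

The optimum lies where 11u - 2v = 25 and 4u - 10v = 38.
Solving simultaneously gives u = 29/17, v = -53/17.

u = 29/17, v = -53/17, minimum z = -545/17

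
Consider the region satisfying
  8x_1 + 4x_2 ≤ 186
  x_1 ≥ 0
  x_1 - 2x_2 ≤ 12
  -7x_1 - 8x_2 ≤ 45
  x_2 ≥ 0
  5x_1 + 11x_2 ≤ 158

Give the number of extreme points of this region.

Pairwise boundary intersections that survive every other constraint:
  (21, 9/2)
  (707/34, 167/34)
  (0, 0)
  (0, 158/11)
  (12, 0)

5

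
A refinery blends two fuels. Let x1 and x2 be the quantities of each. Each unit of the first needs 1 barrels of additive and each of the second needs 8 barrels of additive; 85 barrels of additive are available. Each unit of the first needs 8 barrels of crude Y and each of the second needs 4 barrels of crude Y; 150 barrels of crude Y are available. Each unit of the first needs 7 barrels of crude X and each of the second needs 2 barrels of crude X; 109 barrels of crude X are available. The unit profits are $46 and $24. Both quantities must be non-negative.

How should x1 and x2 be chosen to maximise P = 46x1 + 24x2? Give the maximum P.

x1 = 13, x2 = 9, maximum P = 814

The binding constraints are x1 + 8x2 = 85 and 7x1 + 2x2 = 109.
Solving simultaneously gives x1 = 13, x2 = 9.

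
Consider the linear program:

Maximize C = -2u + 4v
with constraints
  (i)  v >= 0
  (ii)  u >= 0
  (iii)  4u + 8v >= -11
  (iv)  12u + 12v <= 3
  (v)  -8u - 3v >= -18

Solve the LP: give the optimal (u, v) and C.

Vertices and C = -2u + 4v:
  (0, 0) → C = 0
  (1/4, 0) → C = -1/2
  (0, 1/4) → C = 1

u = 0, v = 1/4, maximum C = 1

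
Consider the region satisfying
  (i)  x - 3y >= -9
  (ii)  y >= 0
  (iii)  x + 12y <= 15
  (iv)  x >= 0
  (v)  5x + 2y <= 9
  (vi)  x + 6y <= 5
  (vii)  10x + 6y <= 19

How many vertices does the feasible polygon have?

5

Pairwise boundary intersections that survive every other constraint:
  (0, 0)
  (9/5, 0)
  (0, 5/6)
  (8/5, 1/2)
  (14/9, 31/54)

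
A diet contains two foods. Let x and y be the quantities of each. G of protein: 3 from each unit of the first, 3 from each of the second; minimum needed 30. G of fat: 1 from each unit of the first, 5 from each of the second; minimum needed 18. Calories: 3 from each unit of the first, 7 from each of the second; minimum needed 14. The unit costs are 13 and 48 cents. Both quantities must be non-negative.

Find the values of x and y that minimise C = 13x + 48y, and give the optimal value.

Vertices and C = 13x + 48y:
  (0, 10) → C = 480
  (18, 0) → C = 234
  (8, 2) → C = 200
The feasible region is unbounded (it extends along (0, 1), (1, 0)), but C strictly increases along every unbounded feasible direction, so there is no improving ray and the minimum is attained at a vertex.

The binding constraints are 3x + 3y = 30 and x + 5y = 18.
Solving simultaneously gives x = 8, y = 2.

x = 8, y = 2, minimum C = 200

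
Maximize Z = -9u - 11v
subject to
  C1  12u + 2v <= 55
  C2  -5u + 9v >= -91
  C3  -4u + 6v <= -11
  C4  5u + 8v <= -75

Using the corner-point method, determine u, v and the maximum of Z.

Extreme points and Z = -9u - 11v:
  (-149/2, -103/2) → Z = 1237
  (53/85, -166/17) → Z = 509/5
  (-181/31, -355/62) → Z = 7163/62

The optimum lies where -5u + 9v = -91 and -4u + 6v = -11.
Solving simultaneously gives u = -149/2, v = -103/2.

u = -149/2, v = -103/2, maximum Z = 1237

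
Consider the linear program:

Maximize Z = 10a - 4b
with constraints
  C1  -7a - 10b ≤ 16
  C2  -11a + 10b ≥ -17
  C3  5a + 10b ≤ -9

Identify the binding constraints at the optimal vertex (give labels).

C2 and C3

Extreme points and Z = 10a - 4b:
  (1/18, -59/36) → Z = 64/9
  (-7/2, 17/20) → Z = -192/5
  (1/2, -23/20) → Z = 48/5

The maximum is at (1/2, -23/20). Substituting into each constraint, equality holds for C2 and C3; the remaining constraints have slack.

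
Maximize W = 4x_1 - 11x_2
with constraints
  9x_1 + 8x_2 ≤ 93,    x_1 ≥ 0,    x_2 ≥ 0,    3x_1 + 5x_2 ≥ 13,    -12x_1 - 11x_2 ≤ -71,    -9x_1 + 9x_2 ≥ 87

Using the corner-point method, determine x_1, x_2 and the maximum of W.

x_1 = 0, x_2 = 29/3, maximum W = -319/3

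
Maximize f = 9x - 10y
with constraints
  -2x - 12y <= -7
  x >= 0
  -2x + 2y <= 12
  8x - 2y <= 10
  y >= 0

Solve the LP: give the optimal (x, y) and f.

Corner points and f = 9x - 10y:
  (0, 7/12) → f = -35/6
  (67/50, 9/25) → f = 423/50
  (0, 6) → f = -60
  (11/3, 29/3) → f = -191/3

The binding constraints are -2x - 12y = -7 and 8x - 2y = 10.
Solving simultaneously gives x = 67/50, y = 9/25.

x = 67/50, y = 9/25, maximum f = 423/50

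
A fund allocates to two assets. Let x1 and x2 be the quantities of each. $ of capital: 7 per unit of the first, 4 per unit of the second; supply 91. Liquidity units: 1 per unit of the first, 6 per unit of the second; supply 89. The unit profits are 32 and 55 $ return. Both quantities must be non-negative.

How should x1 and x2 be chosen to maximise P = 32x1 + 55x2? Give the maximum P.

x1 = 5, x2 = 14, maximum P = 930

Extreme points and P = 32x1 + 55x2:
  (0, 0) → P = 0
  (0, 89/6) → P = 4895/6
  (13, 0) → P = 416
  (5, 14) → P = 930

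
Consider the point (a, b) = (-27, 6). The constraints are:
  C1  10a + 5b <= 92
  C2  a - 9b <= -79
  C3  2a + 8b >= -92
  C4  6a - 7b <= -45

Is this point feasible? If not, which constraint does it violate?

feasible

C1: -240 ≤ 92 ✓
C2: -81 ≤ -79 ✓
C3: -6 ≥ -92 ✓
C4: -204 ≤ -45 ✓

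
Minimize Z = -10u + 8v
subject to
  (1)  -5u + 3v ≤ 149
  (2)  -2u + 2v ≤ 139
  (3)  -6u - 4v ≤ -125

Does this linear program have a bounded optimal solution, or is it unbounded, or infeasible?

unbounded

From the feasible point (119/4, 397/4), moving in the direction (4, -6) keeps every constraint satisfied while Z decreases without bound.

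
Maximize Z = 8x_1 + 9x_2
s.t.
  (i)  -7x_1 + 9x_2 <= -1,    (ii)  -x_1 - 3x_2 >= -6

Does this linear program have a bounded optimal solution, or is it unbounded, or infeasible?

From the feasible point (19/10, 41/30), moving in the direction (3, -1) keeps every constraint satisfied while Z increases without bound.

unbounded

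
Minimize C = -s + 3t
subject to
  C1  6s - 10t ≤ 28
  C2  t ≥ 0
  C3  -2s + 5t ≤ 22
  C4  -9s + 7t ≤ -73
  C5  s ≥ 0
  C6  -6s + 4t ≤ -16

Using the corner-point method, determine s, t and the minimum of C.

s = 89/8, t = 31/8, minimum C = 1/2

Feasible corners and C = -s + 3t:
  (36, 94/5) → C = 102/5
  (89/8, 31/8) → C = 1/2
  (519/31, 344/31) → C = 513/31

The binding constraints are 6s - 10t = 28 and -9s + 7t = -73.
Solving simultaneously gives s = 89/8, t = 31/8.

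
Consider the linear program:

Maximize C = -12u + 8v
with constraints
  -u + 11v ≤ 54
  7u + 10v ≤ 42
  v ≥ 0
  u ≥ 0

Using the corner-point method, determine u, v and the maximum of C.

u = 0, v = 21/5, maximum C = 168/5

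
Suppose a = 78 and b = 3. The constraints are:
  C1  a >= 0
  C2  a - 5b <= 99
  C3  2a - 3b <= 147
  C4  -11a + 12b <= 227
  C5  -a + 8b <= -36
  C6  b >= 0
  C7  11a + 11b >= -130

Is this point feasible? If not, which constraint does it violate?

C1: 78 ≥ 0 ✓
C2: 63 ≤ 99 ✓
C3: 147 ≤ 147 ✓
C4: -822 ≤ 227 ✓
C5: -54 ≤ -36 ✓
C6: 3 ≥ 0 ✓
C7: 891 ≥ -130 ✓

feasible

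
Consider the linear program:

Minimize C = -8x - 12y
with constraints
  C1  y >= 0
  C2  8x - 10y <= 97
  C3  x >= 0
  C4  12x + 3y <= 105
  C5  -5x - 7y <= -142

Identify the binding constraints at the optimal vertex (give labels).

Vertices and C = -8x - 12y:
  (0, 35) → C = -420
  (0, 142/7) → C = -1704/7
  (103/23, 393/23) → C = -5540/23

The minimum is at (0, 35). Substituting into each constraint, equality holds for C3 and C4; the remaining constraints have slack.

C3 and C4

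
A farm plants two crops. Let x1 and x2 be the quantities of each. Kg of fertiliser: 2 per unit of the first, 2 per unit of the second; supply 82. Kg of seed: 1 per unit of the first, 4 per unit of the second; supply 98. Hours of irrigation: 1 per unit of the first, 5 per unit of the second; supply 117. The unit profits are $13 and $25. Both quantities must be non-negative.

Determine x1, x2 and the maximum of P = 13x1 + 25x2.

Vertices and P = 13x1 + 25x2:
  (0, 0) → P = 0
  (0, 117/5) → P = 585
  (41, 0) → P = 533
  (22, 19) → P = 761

The optimum lies where 2x1 + 2x2 = 82 and x1 + 4x2 = 98.
Solving simultaneously gives x1 = 22, x2 = 19.

x1 = 22, x2 = 19, maximum P = 761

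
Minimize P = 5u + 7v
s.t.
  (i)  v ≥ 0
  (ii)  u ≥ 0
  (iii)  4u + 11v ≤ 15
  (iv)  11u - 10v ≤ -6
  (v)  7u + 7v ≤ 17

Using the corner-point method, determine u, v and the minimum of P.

u = 0, v = 3/5, minimum P = 21/5

Feasible corners and P = 5u + 7v:
  (0, 15/11) → P = 105/11
  (0, 3/5) → P = 21/5
  (12/23, 27/23) → P = 249/23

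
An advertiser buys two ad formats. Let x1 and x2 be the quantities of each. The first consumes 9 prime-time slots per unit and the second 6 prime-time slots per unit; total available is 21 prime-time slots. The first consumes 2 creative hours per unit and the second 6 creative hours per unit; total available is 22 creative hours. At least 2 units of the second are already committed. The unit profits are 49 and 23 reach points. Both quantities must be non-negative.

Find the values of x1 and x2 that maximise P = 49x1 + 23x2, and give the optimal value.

Vertices and P = 49x1 + 23x2:
  (0, 7/2) → P = 161/2
  (0, 2) → P = 46
  (1, 2) → P = 95

The binding constraints are 9x1 + 6x2 = 21 and x2 = 2.
Solving simultaneously gives x1 = 1, x2 = 2.

x1 = 1, x2 = 2, maximum P = 95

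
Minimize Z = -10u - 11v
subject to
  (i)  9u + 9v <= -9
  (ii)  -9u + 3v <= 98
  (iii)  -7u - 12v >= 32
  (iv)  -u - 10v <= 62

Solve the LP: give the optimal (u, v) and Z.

u = 4, v = -5, minimum Z = 15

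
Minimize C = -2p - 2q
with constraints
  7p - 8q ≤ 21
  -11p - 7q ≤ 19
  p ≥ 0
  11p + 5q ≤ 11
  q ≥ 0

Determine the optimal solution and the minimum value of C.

p = 0, q = 11/5, minimum C = -22/5

At the optimal vertex, p = 0 and 11p + 5q = 11.
Solving simultaneously gives p = 0, q = 11/5.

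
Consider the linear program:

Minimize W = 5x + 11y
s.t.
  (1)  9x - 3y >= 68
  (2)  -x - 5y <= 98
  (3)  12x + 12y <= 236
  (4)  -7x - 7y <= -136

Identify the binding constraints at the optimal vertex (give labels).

(2) and (4)

Extreme points and W = 5x + 11y:
  (127/12, 109/12) → W = 917/6
  (221/21, 187/21) → W = 1054/7
  (589/12, -353/12) → W = -469/6
  (683/14, -411/14) → W = -79

The minimum is at (683/14, -411/14). Substituting into each constraint, equality holds for (2) and (4); the remaining constraints have slack.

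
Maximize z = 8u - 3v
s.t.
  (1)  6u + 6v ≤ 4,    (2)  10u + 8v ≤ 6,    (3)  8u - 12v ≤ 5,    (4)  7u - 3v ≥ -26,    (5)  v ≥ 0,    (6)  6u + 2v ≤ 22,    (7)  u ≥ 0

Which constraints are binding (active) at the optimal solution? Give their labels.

(2) and (5)

Vertices and z = 8u - 3v:
  (1/3, 1/3) → z = 5/3
  (0, 2/3) → z = -2
  (3/5, 0) → z = 24/5
  (0, 0) → z = 0

The maximum is at (3/5, 0). Substituting into each constraint, equality holds for (2) and (5); the remaining constraints have slack.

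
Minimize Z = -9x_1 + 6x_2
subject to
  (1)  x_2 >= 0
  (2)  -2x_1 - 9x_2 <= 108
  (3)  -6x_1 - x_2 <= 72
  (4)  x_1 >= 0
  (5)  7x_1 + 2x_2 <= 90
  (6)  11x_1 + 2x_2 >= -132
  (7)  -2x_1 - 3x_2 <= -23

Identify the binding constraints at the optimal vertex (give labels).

Extreme points and Z = -9x_1 + 6x_2:
  (90/7, 0) → Z = -810/7
  (23/2, 0) → Z = -207/2
  (0, 45) → Z = 270
  (0, 23/3) → Z = 46

The minimum is at (90/7, 0). Substituting into each constraint, equality holds for (1) and (5); the remaining constraints have slack.

(1) and (5)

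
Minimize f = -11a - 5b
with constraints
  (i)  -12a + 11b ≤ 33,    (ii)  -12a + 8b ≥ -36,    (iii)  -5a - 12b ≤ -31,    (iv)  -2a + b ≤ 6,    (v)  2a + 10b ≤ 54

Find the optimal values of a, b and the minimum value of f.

The binding constraints are -12a + 8b = -36 and 2a + 10b = 54.
Solving simultaneously gives a = 99/17, b = 72/17.

a = 99/17, b = 72/17, minimum f = -1449/17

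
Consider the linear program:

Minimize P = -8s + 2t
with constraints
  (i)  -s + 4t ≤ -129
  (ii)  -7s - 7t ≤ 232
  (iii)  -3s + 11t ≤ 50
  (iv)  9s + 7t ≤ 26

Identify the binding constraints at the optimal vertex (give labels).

Vertices and P = -8s + 2t:
  (-5/7, -227/7) → P = -414/7
  (1007/43, -1135/43) → P = -10326/43
  (129, -1135/7) → P = -9494/7

The minimum is at (129, -1135/7). Substituting into each constraint, equality holds for (ii) and (iv); the remaining constraints have slack.

(ii) and (iv)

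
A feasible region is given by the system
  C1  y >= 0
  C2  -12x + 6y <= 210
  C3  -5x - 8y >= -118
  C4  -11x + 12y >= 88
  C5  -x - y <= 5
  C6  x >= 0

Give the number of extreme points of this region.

3

Pairwise boundary intersections that survive every other constraint:
  (178/37, 869/74)
  (0, 59/4)
  (0, 22/3)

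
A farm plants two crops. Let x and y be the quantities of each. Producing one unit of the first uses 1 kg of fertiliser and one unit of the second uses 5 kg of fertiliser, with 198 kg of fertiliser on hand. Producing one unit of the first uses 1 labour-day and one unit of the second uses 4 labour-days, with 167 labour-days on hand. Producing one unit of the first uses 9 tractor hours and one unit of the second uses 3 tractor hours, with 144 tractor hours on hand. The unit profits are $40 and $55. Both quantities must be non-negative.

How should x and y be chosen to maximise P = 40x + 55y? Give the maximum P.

Corner points and P = 40x + 55y:
  (0, 0) → P = 0
  (0, 198/5) → P = 2178
  (16, 0) → P = 640
  (3, 39) → P = 2265

The optimum lies where x + 5y = 198 and 9x + 3y = 144.
Solving simultaneously gives x = 3, y = 39.

x = 3, y = 39, maximum P = 2265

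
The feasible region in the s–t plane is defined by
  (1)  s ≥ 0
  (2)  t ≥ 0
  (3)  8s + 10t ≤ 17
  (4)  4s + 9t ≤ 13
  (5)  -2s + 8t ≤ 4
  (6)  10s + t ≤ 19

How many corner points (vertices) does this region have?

5

Of the 15 pairwise boundary intersections, those satisfying every inequality are:
  (0, 0)
  (0, 1/2)
  (19/10, 0)
  (8/7, 11/14)
  (173/92, 9/46)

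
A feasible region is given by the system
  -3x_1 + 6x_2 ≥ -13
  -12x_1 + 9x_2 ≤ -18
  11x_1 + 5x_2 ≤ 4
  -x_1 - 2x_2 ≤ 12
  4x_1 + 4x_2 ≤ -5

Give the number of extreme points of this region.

3

Intersecting each pair of boundary lines and keeping only the points that satisfy every inequality leaves:
  (-1/5, -34/15)
  (11/18, -67/36)
  (9/28, -11/7)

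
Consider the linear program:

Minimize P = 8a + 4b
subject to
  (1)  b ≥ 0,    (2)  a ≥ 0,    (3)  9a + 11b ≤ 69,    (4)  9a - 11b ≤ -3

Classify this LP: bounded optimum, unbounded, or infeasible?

bounded optimum

Vertices and P = 8a + 4b:
  (0, 69/11) → P = 276/11
  (0, 3/11) → P = 12/11
  (11/3, 36/11) → P = 1400/33
The feasible region has finitely many vertices and no improving ray; the minimum is 12/11 at (0, 3/11).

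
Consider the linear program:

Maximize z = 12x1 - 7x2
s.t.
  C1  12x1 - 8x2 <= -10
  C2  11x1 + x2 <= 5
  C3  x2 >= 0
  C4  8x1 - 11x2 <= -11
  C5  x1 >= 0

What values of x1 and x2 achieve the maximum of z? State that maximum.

x1 = 3/10, x2 = 17/10, maximum z = -83/10

The binding constraints are 12x1 - 8x2 = -10 and 11x1 + x2 = 5.
Solving simultaneously gives x1 = 3/10, x2 = 17/10.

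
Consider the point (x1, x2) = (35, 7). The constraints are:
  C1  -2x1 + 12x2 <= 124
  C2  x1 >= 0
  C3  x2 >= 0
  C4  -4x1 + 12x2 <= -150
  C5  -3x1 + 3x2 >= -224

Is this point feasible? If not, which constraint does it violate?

not feasible — violates C4

Constraint C4: -4x1 + 12x2 = -56, which is not ≤ -150. All other constraints are satisfied.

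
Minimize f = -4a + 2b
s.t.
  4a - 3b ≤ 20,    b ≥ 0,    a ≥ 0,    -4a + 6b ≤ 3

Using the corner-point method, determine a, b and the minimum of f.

a = 43/4, b = 23/3, minimum f = -83/3

Corner points and f = -4a + 2b:
  (5, 0) → f = -20
  (43/4, 23/3) → f = -83/3
  (0, 0) → f = 0
  (0, 1/2) → f = 1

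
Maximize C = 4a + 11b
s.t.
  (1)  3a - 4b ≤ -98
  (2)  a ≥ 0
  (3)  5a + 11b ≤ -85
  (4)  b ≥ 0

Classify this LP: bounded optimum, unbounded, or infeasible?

infeasible

The boundaries 3a - 4b = -98 and a = 0 meet at (0, 49/2), but that point violates 5a + 11b ≤ -85. Every candidate vertex is excluded by some other constraint, so the feasible region is empty.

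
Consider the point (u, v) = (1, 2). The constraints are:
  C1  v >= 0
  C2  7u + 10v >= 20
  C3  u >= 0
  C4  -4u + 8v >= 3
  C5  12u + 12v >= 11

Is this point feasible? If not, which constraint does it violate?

C1: 2 ≥ 0 ✓
C2: 27 ≥ 20 ✓
C3: 1 ≥ 0 ✓
C4: 12 ≥ 3 ✓
C5: 36 ≥ 11 ✓

feasible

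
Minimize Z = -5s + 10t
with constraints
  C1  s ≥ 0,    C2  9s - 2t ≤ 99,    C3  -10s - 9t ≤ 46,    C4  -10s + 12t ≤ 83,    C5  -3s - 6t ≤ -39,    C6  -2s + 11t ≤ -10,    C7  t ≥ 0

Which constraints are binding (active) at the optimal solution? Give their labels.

Corner points and Z = -5s + 10t:
  (56/5, 9/10) → Z = -47
  (1069/95, 108/95) → Z = -853/19
  (163/15, 16/15) → Z = -131/3

The minimum is at (56/5, 9/10). Substituting into each constraint, equality holds for C2 and C5; the remaining constraints have slack.

C2 and C5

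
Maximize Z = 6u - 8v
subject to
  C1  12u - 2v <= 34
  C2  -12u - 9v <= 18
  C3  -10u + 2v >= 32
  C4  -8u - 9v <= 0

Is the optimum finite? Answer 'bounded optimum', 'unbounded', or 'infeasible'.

Feasible corners and Z = 6u - 8v:
  (33, 181) → Z = -1250
  (-9/2, 4) → Z = -59
  (-144/53, 128/53) → Z = -1888/53
The feasible region has finitely many vertices and no improving ray; the maximum is -1888/53 at (-144/53, 128/53).

bounded optimum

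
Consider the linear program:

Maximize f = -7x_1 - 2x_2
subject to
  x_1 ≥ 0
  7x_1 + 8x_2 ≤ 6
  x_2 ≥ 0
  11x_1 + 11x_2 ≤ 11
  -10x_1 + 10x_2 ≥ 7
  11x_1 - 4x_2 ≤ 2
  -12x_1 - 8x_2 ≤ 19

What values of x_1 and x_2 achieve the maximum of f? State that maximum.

Vertices and f = -7x_1 - 2x_2:
  (0, 3/4) → f = -3/2
  (0, 7/10) → f = -7/5
  (2/75, 109/150) → f = -41/25

x_1 = 0, x_2 = 7/10, maximum f = -7/5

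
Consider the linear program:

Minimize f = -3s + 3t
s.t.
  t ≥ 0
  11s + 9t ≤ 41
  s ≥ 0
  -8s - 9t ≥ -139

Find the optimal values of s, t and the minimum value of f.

Corner points and f = -3s + 3t:
  (41/11, 0) → f = -123/11
  (0, 0) → f = 0
  (0, 41/9) → f = 41/3

s = 41/11, t = 0, minimum f = -123/11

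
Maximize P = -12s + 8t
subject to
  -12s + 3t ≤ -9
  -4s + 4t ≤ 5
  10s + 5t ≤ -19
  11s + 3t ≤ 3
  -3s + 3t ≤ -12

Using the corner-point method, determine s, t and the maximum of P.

s = -1/3, t = -13/3, maximum P = -92/3

Feasible corners and P = -12s + 8t:
  (-1/3, -13/3) → P = -92/3
  (72/25, -239/25) → P = -2776/25
  (1/15, -59/15) → P = -484/15
The feasible region is unbounded (it extends along (-1, -4), (3, -11)), but P strictly decreases along every unbounded feasible direction, so there is no improving ray and the maximum is attained at a vertex.

The binding constraints are -12s + 3t = -9 and -3s + 3t = -12.
Solving simultaneously gives s = -1/3, t = -13/3.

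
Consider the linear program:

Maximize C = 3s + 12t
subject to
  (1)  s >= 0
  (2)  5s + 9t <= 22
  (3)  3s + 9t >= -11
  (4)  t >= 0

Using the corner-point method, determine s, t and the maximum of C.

Feasible corners and C = 3s + 12t:
  (0, 22/9) → C = 88/3
  (0, 0) → C = 0
  (22/5, 0) → C = 66/5

At the optimal vertex, s = 0 and 5s + 9t = 22.
Solving simultaneously gives s = 0, t = 22/9.

s = 0, t = 22/9, maximum C = 88/3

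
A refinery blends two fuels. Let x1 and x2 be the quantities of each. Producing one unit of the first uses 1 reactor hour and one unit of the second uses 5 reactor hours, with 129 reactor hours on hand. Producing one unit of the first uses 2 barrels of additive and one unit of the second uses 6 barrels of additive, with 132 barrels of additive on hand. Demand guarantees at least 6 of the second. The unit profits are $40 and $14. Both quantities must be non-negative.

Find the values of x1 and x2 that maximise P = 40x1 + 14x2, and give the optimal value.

x1 = 48, x2 = 6, maximum P = 2004

Corner points and P = 40x1 + 14x2:
  (0, 22) → P = 308
  (0, 6) → P = 84
  (48, 6) → P = 2004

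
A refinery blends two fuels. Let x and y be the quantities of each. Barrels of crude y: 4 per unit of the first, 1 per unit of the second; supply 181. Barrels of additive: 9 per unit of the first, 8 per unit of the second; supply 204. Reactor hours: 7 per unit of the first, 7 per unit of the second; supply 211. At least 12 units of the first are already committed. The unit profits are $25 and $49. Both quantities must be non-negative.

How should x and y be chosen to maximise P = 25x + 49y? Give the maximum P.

x = 12, y = 12, maximum P = 888

Extreme points and P = 25x + 49y:
  (68/3, 0) → P = 1700/3
  (12, 0) → P = 300
  (12, 12) → P = 888

The binding constraints are 9x + 8y = 204 and x = 12.
Solving simultaneously gives x = 12, y = 12.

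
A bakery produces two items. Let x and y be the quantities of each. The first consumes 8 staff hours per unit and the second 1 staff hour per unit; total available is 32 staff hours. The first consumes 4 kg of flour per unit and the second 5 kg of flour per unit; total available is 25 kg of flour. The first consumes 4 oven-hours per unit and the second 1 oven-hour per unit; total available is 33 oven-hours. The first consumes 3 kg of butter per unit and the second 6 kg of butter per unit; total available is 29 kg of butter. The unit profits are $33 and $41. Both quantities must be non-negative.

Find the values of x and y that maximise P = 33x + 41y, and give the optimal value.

x = 15/4, y = 2, maximum P = 823/4

Feasible corners and P = 33x + 41y:
  (0, 0) → P = 0
  (0, 29/6) → P = 1189/6
  (4, 0) → P = 132
  (15/4, 2) → P = 823/4
  (5/9, 41/9) → P = 1846/9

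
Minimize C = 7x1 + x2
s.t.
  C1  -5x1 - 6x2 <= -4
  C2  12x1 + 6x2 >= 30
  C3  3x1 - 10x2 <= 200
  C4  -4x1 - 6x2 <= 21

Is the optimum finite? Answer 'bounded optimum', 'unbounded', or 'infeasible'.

From the feasible point (26/7, -17/7), moving in the direction (-6, 12) keeps every constraint satisfied while C decreases without bound.

unbounded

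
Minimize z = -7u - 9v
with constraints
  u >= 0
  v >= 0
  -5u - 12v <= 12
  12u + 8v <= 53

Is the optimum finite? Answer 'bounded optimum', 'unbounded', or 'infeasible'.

bounded optimum

Vertices and z = -7u - 9v:
  (0, 0) → z = 0
  (0, 53/8) → z = -477/8
  (53/12, 0) → z = -371/12
The feasible region has finitely many vertices and no improving ray; the minimum is -477/8 at (0, 53/8).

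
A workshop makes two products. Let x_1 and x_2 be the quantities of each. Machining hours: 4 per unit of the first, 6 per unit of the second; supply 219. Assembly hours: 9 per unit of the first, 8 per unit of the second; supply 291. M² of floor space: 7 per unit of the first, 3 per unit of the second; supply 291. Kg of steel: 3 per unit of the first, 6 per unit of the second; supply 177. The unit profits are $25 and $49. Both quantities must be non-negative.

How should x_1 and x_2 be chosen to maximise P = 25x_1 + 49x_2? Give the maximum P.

Extreme points and P = 25x_1 + 49x_2:
  (0, 0) → P = 0
  (0, 59/2) → P = 2891/2
  (97/3, 0) → P = 2425/3
  (11, 24) → P = 1451

At the optimal vertex, 9x_1 + 8x_2 = 291 and 3x_1 + 6x_2 = 177.
Solving simultaneously gives x_1 = 11, x_2 = 24.

x_1 = 11, x_2 = 24, maximum P = 1451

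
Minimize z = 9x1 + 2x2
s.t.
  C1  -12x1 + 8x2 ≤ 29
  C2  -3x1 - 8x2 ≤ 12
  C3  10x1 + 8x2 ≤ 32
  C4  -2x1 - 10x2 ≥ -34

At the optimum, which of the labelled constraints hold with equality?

C1 and C2

Vertices and z = 9x1 + 2x2:
  (-41/15, -19/40) → z = -511/20
  (-9/68, 233/68) → z = 385/68
  (44/7, -27/7) → z = 342/7
  (4/7, 23/7) → z = 82/7

The minimum is at (-41/15, -19/40). Substituting into each constraint, equality holds for C1 and C2; the remaining constraints have slack.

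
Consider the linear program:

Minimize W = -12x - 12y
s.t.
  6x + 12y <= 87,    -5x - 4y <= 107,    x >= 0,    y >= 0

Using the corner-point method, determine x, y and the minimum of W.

Extreme points and W = -12x - 12y:
  (0, 29/4) → W = -87
  (29/2, 0) → W = -174
  (0, 0) → W = 0

The optimum lies where 6x + 12y = 87 and y = 0.
Solving simultaneously gives x = 29/2, y = 0.

x = 29/2, y = 0, minimum W = -174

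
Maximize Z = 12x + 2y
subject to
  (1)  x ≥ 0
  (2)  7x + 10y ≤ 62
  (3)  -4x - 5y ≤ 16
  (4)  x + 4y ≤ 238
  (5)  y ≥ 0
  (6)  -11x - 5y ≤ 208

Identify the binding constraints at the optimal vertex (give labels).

Corner points and Z = 12x + 2y:
  (0, 31/5) → Z = 62/5
  (0, 0) → Z = 0
  (62/7, 0) → Z = 744/7

The maximum is at (62/7, 0). Substituting into each constraint, equality holds for (2) and (5); the remaining constraints have slack.

(2) and (5)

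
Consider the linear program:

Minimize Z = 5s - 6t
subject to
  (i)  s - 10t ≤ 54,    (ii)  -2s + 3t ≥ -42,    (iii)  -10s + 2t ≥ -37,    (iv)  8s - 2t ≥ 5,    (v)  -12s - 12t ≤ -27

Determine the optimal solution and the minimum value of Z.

s = 16, t = 123/2, minimum Z = -289

Extreme points and Z = 5s - 6t:
  (16, 123/2) → Z = -289
  (83/24, -29/24) → Z = 589/24
  (19/20, 13/10) → Z = -61/20

The optimum lies where -10s + 2t = -37 and 8s - 2t = 5.
Solving simultaneously gives s = 16, t = 123/2.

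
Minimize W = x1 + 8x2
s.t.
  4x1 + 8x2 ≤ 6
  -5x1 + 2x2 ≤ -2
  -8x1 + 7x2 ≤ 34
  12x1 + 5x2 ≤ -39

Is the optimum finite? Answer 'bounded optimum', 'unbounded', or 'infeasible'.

unbounded

From the feasible point (-68/49, -219/49), moving in the direction (-2, -5) keeps every constraint satisfied while W decreases without bound.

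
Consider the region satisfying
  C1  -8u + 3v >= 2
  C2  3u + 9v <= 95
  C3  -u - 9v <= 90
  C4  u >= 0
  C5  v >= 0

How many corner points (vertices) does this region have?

Pairwise boundary intersections that survive every other constraint:
  (89/27, 766/81)
  (0, 2/3)
  (0, 95/9)

3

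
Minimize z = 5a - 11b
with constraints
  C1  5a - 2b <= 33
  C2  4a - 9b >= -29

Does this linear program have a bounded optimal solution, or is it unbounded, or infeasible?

unbounded

From the feasible point (355/37, 277/37), moving in the direction (-9, -4) keeps every constraint satisfied while z decreases without bound.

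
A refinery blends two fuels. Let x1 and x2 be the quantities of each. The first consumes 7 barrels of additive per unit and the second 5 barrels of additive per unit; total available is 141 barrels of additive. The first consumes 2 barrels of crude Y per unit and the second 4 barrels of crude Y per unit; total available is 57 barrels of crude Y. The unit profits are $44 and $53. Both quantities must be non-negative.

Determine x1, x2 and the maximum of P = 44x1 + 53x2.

Vertices and P = 44x1 + 53x2:
  (0, 0) → P = 0
  (0, 57/4) → P = 3021/4
  (141/7, 0) → P = 6204/7
  (31/2, 13/2) → P = 2053/2

The binding constraints are 7x1 + 5x2 = 141 and 2x1 + 4x2 = 57.
Solving simultaneously gives x1 = 31/2, x2 = 13/2.

x1 = 31/2, x2 = 13/2, maximum P = 2053/2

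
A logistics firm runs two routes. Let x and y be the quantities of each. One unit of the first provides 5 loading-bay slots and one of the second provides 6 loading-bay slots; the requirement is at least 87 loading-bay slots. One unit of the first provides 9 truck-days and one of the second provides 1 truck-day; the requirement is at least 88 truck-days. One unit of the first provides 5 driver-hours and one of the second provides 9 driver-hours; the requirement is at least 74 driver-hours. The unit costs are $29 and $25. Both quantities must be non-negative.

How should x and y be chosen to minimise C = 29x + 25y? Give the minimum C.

x = 9, y = 7, minimum C = 436

Extreme points and C = 29x + 25y:
  (0, 88) → C = 2200
  (87/5, 0) → C = 2523/5
  (9, 7) → C = 436
The feasible region is unbounded (it extends along (0, 1), (1, 0)), but C strictly increases along every unbounded feasible direction, so there is no improving ray and the minimum is attained at a vertex.

The optimum lies where 5x + 6y = 87 and 9x + y = 88.
Solving simultaneously gives x = 9, y = 7.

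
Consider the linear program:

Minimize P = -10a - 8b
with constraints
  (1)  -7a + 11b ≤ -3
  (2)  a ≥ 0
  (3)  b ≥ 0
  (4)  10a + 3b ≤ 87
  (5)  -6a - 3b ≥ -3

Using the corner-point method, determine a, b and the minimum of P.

Corner points and P = -10a - 8b:
  (3/7, 0) → P = -30/7
  (14/29, 1/29) → P = -148/29
  (1/2, 0) → P = -5

The binding constraints are -7a + 11b = -3 and -6a - 3b = -3.
Solving simultaneously gives a = 14/29, b = 1/29.

a = 14/29, b = 1/29, minimum P = -148/29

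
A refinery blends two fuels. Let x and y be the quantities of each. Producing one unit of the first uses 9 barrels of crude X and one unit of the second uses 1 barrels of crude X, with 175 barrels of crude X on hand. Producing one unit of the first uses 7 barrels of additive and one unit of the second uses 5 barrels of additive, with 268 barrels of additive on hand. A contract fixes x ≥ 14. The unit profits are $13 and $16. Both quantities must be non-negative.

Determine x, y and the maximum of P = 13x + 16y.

Vertices and P = 13x + 16y:
  (175/9, 0) → P = 2275/9
  (14, 0) → P = 182
  (607/38, 1187/38) → P = 26883/38
  (14, 34) → P = 726

At the optimal vertex, 7x + 5y = 268 and x = 14.
Solving simultaneously gives x = 14, y = 34.

x = 14, y = 34, maximum P = 726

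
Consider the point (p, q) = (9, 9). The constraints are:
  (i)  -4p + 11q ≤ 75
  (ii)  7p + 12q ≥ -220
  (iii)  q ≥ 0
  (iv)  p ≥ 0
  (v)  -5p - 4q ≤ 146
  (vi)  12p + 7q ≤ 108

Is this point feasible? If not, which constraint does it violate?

Constraint (vi): 12p + 7q = 171, which is not ≤ 108. All other constraints are satisfied.

not feasible — violates (vi)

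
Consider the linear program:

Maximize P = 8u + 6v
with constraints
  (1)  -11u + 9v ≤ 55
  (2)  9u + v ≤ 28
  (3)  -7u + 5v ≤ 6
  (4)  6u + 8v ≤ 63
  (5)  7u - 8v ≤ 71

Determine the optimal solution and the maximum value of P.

u = 67/26, v = 125/26, maximum P = 643/13

Vertices and P = 8u + 6v:
  (67/26, 125/26) → P = 643/13
  (295/79, -443/79) → P = -298/79
  (-403/21, -77/3) → P = -6458/21

At the optimal vertex, 9u + v = 28 and -7u + 5v = 6.
Solving simultaneously gives u = 67/26, v = 125/26.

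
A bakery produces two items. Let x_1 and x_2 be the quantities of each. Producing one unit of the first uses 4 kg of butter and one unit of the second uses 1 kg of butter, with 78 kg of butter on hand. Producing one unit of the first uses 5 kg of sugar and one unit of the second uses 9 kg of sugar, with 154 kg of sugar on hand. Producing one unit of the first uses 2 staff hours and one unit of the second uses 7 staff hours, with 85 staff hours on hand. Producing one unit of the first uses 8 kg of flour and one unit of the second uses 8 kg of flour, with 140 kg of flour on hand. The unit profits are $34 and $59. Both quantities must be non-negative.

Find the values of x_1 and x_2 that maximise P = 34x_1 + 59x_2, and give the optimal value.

Corner points and P = 34x_1 + 59x_2:
  (0, 0) → P = 0
  (0, 85/7) → P = 5015/7
  (35/2, 0) → P = 595
  (15/2, 10) → P = 845

At the optimal vertex, 2x_1 + 7x_2 = 85 and 8x_1 + 8x_2 = 140.
Solving simultaneously gives x_1 = 15/2, x_2 = 10.

x_1 = 15/2, x_2 = 10, maximum P = 845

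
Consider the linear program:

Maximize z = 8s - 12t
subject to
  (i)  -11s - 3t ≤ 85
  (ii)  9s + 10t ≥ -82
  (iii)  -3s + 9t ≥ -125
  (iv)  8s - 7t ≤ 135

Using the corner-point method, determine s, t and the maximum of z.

s = 20/3, t = -35/3, maximum z = 580/3

The feasible region is unbounded (it extends along (7, 8), (-3, 11)), but z strictly decreases along every unbounded feasible direction, so there is no improving ray and the maximum is attained at a vertex.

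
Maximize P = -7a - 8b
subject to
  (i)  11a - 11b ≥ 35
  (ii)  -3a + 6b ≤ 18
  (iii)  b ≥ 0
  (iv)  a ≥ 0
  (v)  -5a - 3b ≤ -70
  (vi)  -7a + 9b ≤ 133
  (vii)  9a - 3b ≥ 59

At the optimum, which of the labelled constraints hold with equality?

(iii) and (v)

Vertices and P = -7a - 8b:
  (136/11, 101/11) → P = -160
  (875/88, 595/88) → P = -10885/88
  (14, 0) → P = -98
The feasible region is unbounded (it extends along (1, 0), (2, 1)), but P strictly decreases along every unbounded feasible direction, so there is no improving ray and the maximum is attained at a vertex.

The maximum is at (14, 0). Substituting into each constraint, equality holds for (iii) and (v); the remaining constraints have slack.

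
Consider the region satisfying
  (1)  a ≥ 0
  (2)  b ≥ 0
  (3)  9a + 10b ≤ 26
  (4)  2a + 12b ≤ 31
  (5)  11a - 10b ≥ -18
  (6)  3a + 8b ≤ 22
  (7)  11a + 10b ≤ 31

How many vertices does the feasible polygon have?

5

The feasible vertices (each the meet of two boundaries and inside every other half-plane) are:
  (0, 0)
  (0, 9/5)
  (31/11, 0)
  (2/5, 56/25)
  (5/2, 7/20)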